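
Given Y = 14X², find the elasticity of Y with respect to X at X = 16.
Elasticity = 2

Elasticity = (dY/dX) · (X/Y)

dY/dX = 28·X
At X = 16: dY/dX = 448, Y = 3584

Elasticity = 448 · (16 / 3584) = 2

Interpretation: for a small percentage change in X, the percentage change in Y is approximately 2.00 times as large.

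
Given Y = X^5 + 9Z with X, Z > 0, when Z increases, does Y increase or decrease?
Y increases

Taking the partial derivative:
∂Y/∂Z = 9

∂Y/∂Z = 9 > 0 (assuming positive values)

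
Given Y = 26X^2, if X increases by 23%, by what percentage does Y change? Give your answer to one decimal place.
51.3%

For Y = 26X^2:
If X → X(1 + 0.23)
Then Y → Y · (1 + 0.23)^2
     = Y · 1.5129

Percentage change = ((1 + 0.23)^2 − 1) × 100% ≈ 51.3%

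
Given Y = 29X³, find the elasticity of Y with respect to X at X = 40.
Elasticity = 3

Elasticity = (dY/dX) · (X/Y)

dY/dX = 87·X²
At X = 40: dY/dX = 139200, Y = 1856000

Elasticity = 139200 · (40 / 1856000) = 3

Interpretation: for a small percentage change in X, the percentage change in Y is approximately 3.00 times as large.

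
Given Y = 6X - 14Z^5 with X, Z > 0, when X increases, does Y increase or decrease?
Y increases

Taking the partial derivative:
∂Y/∂X = 6

∂Y/∂X = 6 > 0 (assuming positive values)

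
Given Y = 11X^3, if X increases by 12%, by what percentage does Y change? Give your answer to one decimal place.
40.5%

For Y = 11X^3:
If X → X(1 + 0.12)
Then Y → Y · (1 + 0.12)^3
     ≈ Y · 1.4049

Percentage change = ((1 + 0.12)^3 − 1) × 100% ≈ 40.5%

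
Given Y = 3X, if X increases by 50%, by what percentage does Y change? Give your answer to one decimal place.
50.0%

For Y = 3X:
If X → X(1 + 0.5)
Then Y → Y · (1 + 0.5)^1
     = Y · 1.5000

Percentage change = ((1 + 0.5)^1 − 1) × 100% = 50.0%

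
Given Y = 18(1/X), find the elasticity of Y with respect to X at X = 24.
Elasticity = -1

Elasticity = (dY/dX) · (X/Y)

dY/dX = -18/X²
At X = 24: dY/dX = -1/32, Y = 3/4

Elasticity = (-1/32) · (24 / (3/4)) = -1

Interpretation: for a small percentage change in X, the percentage change in Y is approximately -1.00 times as large.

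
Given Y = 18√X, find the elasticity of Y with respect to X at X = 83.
Elasticity = 1/2

Elasticity = (dY/dX) · (X/Y)

dY/dX = 9/√X
At X = 83: dY/dX = 9·√83/83, Y = 18·√83

Elasticity = (9·√83/83) · (83 / (18·√83)) = 1/2

Interpretation: for a small percentage change in X, the percentage change in Y is approximately 0.50 times as large.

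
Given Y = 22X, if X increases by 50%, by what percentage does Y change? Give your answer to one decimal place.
50.0%

For Y = 22X:
If X → X(1 + 0.5)
Then Y → Y · (1 + 0.5)^1
     = Y · 1.5000

Percentage change = ((1 + 0.5)^1 − 1) × 100% = 50.0%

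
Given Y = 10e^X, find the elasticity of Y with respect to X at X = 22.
Elasticity = 22

Elasticity = (dY/dX) · (X/Y)

dY/dX = 10·e^X
At X = 22: dY/dX = 10·e^22, Y = 10·e^22

Elasticity = (10·e^22) · (22 / (10·e^22)) = 22

Interpretation: for a small percentage change in X, the percentage change in Y is approximately 22.00 times as large.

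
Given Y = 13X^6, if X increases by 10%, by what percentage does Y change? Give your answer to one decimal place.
77.2%

For Y = 13X^6:
If X → X(1 + 0.1)
Then Y → Y · (1 + 0.1)^6
     ≈ Y · 1.7716

Percentage change = ((1 + 0.1)^6 − 1) × 100% ≈ 77.2%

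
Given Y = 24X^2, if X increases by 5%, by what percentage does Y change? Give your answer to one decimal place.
10.3%

For Y = 24X^2:
If X → X(1 + 0.05)
Then Y → Y · (1 + 0.05)^2
     = Y · 1.1025

Percentage change = ((1 + 0.05)^2 − 1) × 100% ≈ 10.3%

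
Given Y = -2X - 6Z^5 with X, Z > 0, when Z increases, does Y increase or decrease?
Y decreases

Taking the partial derivative:
∂Y/∂Z = -30Z^4

∂Y/∂Z = -30Z^4 < 0 (assuming positive values)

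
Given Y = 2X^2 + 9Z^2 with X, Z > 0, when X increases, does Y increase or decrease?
Y increases

Taking the partial derivative:
∂Y/∂X = 4X

∂Y/∂X = 4X > 0 (assuming positive values)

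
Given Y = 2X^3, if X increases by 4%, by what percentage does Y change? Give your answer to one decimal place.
12.5%

For Y = 2X^3:
If X → X(1 + 0.04)
Then Y → Y · (1 + 0.04)^3
     ≈ Y · 1.1249

Percentage change = ((1 + 0.04)^3 − 1) × 100% ≈ 12.5%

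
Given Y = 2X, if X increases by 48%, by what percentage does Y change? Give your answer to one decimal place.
48.0%

For Y = 2X:
If X → X(1 + 0.48)
Then Y → Y · (1 + 0.48)^1
     = Y · 1.4800

Percentage change = ((1 + 0.48)^1 − 1) × 100% = 48.0%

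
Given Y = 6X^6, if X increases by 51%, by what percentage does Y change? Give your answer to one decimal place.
1085.4%

For Y = 6X^6:
If X → X(1 + 0.51)
Then Y → Y · (1 + 0.51)^6
     ≈ Y · 11.8539

Percentage change = ((1 + 0.51)^6 − 1) × 100% ≈ 1085.4%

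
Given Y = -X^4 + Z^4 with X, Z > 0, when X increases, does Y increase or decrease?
Y decreases

Taking the partial derivative:
∂Y/∂X = -4X^3

∂Y/∂X = -4X^3 < 0 (assuming positive values)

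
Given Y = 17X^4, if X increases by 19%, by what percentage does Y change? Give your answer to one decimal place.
100.5%

For Y = 17X^4:
If X → X(1 + 0.19)
Then Y → Y · (1 + 0.19)^4
     ≈ Y · 2.0053

Percentage change = ((1 + 0.19)^4 − 1) × 100% ≈ 100.5%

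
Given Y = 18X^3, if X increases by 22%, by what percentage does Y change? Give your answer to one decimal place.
81.6%

For Y = 18X^3:
If X → X(1 + 0.22)
Then Y → Y · (1 + 0.22)^3
     ≈ Y · 1.8158

Percentage change = ((1 + 0.22)^3 − 1) × 100% ≈ 81.6%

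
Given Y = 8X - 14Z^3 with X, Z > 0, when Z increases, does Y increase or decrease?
Y decreases

Taking the partial derivative:
∂Y/∂Z = -42Z^2

∂Y/∂Z = -42Z^2 < 0 (assuming positive values)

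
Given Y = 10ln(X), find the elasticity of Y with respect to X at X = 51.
Elasticity = 1/ln(51) ≈ 0.2543

Elasticity = (dY/dX) · (X/Y)

dY/dX = 10/X
At X = 51: dY/dX = 10/51, Y = 10·ln(51)

Elasticity = (10/51) · (51 / (10·ln(51))) = 1/ln(51) ≈ 0.2543

Interpretation: for a small percentage change in X, the percentage change in Y is approximately 0.25 times as large.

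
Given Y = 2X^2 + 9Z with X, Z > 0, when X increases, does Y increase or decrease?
Y increases

Taking the partial derivative:
∂Y/∂X = 4X

∂Y/∂X = 4X > 0 (assuming positive values)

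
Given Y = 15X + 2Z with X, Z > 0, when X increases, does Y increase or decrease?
Y increases

Taking the partial derivative:
∂Y/∂X = 15

∂Y/∂X = 15 > 0 (assuming positive values)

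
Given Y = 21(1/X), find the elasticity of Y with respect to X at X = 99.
Elasticity = -1

Elasticity = (dY/dX) · (X/Y)

dY/dX = -21/X²
At X = 99: dY/dX = -7/3267, Y = 7/33

Elasticity = (-7/3267) · (99 / (7/33)) = -1

Interpretation: for a small percentage change in X, the percentage change in Y is approximately -1.00 times as large.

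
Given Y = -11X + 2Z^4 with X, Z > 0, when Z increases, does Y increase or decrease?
Y increases

Taking the partial derivative:
∂Y/∂Z = 8Z^3

∂Y/∂Z = 8Z^3 > 0 (assuming positive values)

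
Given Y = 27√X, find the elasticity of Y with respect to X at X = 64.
Elasticity = 1/2

Elasticity = (dY/dX) · (X/Y)

dY/dX = 27/(2·√X)
At X = 64: dY/dX = 27/16, Y = 216

Elasticity = (27/16) · (64 / 216) = 1/2

Interpretation: for a small percentage change in X, the percentage change in Y is approximately 0.50 times as large.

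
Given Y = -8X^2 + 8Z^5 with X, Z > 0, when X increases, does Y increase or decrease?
Y decreases

Taking the partial derivative:
∂Y/∂X = -16X

∂Y/∂X = -16X < 0 (assuming positive values)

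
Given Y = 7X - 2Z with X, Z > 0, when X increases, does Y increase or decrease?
Y increases

Taking the partial derivative:
∂Y/∂X = 7

∂Y/∂X = 7 > 0 (assuming positive values)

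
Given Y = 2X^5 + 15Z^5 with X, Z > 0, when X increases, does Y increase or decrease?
Y increases

Taking the partial derivative:
∂Y/∂X = 10X^4

∂Y/∂X = 10X^4 > 0 (assuming positive values)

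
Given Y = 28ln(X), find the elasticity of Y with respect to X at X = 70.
Elasticity = 1/ln(70) ≈ 0.2354

Elasticity = (dY/dX) · (X/Y)

dY/dX = 28/X
At X = 70: dY/dX = 2/5, Y = 28·ln(70)

Elasticity = (2/5) · (70 / (28·ln(70))) = 1/ln(70) ≈ 0.2354

Interpretation: for a small percentage change in X, the percentage change in Y is approximately 0.24 times as large.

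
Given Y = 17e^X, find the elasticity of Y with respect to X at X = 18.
Elasticity = 18

Elasticity = (dY/dX) · (X/Y)

dY/dX = 17·e^X
At X = 18: dY/dX = 17·e^18, Y = 17·e^18

Elasticity = (17·e^18) · (18 / (17·e^18)) = 18

Interpretation: for a small percentage change in X, the percentage change in Y is approximately 18.00 times as large.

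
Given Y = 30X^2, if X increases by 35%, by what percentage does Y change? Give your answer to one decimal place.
82.3%

For Y = 30X^2:
If X → X(1 + 0.35)
Then Y → Y · (1 + 0.35)^2
     = Y · 1.8225

Percentage change = ((1 + 0.35)^2 − 1) × 100% ≈ 82.3%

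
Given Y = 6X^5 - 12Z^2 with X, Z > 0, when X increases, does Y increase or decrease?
Y increases

Taking the partial derivative:
∂Y/∂X = 30X^4

∂Y/∂X = 30X^4 > 0 (assuming positive values)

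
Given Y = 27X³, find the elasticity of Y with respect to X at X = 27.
Elasticity = 3

Elasticity = (dY/dX) · (X/Y)

dY/dX = 81·X²
At X = 27: dY/dX = 59049, Y = 531441

Elasticity = 59049 · (27 / 531441) = 3

Interpretation: for a small percentage change in X, the percentage change in Y is approximately 3.00 times as large.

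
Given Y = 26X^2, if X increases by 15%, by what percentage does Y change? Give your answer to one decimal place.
32.3%

For Y = 26X^2:
If X → X(1 + 0.15)
Then Y → Y · (1 + 0.15)^2
     = Y · 1.3225

Percentage change = ((1 + 0.15)^2 − 1) × 100% ≈ 32.3%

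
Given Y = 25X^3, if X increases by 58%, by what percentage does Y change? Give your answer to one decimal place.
294.4%

For Y = 25X^3:
If X → X(1 + 0.58)
Then Y → Y · (1 + 0.58)^3
     ≈ Y · 3.9443

Percentage change = ((1 + 0.58)^3 − 1) × 100% ≈ 294.4%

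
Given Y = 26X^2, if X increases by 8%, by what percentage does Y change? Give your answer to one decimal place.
16.6%

For Y = 26X^2:
If X → X(1 + 0.08)
Then Y → Y · (1 + 0.08)^2
     = Y · 1.1664

Percentage change = ((1 + 0.08)^2 − 1) × 100% ≈ 16.6%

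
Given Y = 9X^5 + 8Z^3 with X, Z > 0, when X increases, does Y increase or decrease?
Y increases

Taking the partial derivative:
∂Y/∂X = 45X^4

∂Y/∂X = 45X^4 > 0 (assuming positive values)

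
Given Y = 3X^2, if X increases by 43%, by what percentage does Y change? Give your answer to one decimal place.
104.5%

For Y = 3X^2:
If X → X(1 + 0.43)
Then Y → Y · (1 + 0.43)^2
     = Y · 2.0449

Percentage change = ((1 + 0.43)^2 − 1) × 100% ≈ 104.5%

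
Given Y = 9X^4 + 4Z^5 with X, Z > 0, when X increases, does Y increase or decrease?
Y increases

Taking the partial derivative:
∂Y/∂X = 36X^3

∂Y/∂X = 36X^3 > 0 (assuming positive values)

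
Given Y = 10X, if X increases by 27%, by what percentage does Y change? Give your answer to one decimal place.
27.0%

For Y = 10X:
If X → X(1 + 0.27)
Then Y → Y · (1 + 0.27)^1
     = Y · 1.2700

Percentage change = ((1 + 0.27)^1 − 1) × 100% = 27.0%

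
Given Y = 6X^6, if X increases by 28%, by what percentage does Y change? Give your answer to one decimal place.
339.8%

For Y = 6X^6:
If X → X(1 + 0.28)
Then Y → Y · (1 + 0.28)^6
     ≈ Y · 4.3980

Percentage change = ((1 + 0.28)^6 − 1) × 100% ≈ 339.8%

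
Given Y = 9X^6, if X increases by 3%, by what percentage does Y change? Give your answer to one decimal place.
19.4%

For Y = 9X^6:
If X → X(1 + 0.03)
Then Y → Y · (1 + 0.03)^6
     ≈ Y · 1.1941

Percentage change = ((1 + 0.03)^6 − 1) × 100% ≈ 19.4%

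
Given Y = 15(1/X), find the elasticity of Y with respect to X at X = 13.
Elasticity = -1

Elasticity = (dY/dX) · (X/Y)

dY/dX = -15/X²
At X = 13: dY/dX = -15/169, Y = 15/13

Elasticity = (-15/169) · (13 / (15/13)) = -1

Interpretation: for a small percentage change in X, the percentage change in Y is approximately -1.00 times as large.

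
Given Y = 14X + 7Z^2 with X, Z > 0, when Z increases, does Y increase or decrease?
Y increases

Taking the partial derivative:
∂Y/∂Z = 14Z

∂Y/∂Z = 14Z > 0 (assuming positive values)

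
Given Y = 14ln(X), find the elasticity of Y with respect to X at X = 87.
Elasticity = 1/ln(87) ≈ 0.2239

Elasticity = (dY/dX) · (X/Y)

dY/dX = 14/X
At X = 87: dY/dX = 14/87, Y = 14·ln(87)

Elasticity = (14/87) · (87 / (14·ln(87))) = 1/ln(87) ≈ 0.2239

Interpretation: for a small percentage change in X, the percentage change in Y is approximately 0.22 times as large.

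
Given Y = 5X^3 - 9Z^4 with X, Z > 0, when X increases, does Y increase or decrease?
Y increases

Taking the partial derivative:
∂Y/∂X = 15X^2

∂Y/∂X = 15X^2 > 0 (assuming positive values)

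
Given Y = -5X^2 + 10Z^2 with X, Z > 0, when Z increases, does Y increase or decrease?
Y increases

Taking the partial derivative:
∂Y/∂Z = 20Z

∂Y/∂Z = 20Z > 0 (assuming positive values)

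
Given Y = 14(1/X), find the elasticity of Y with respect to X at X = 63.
Elasticity = -1

Elasticity = (dY/dX) · (X/Y)

dY/dX = -14/X²
At X = 63: dY/dX = -2/567, Y = 2/9

Elasticity = (-2/567) · (63 / (2/9)) = -1

Interpretation: for a small percentage change in X, the percentage change in Y is approximately -1.00 times as large.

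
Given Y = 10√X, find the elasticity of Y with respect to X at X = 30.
Elasticity = 1/2

Elasticity = (dY/dX) · (X/Y)

dY/dX = 5/√X
At X = 30: dY/dX = √30/6, Y = 10·√30

Elasticity = (√30/6) · (30 / (10·√30)) = 1/2

Interpretation: for a small percentage change in X, the percentage change in Y is approximately 0.50 times as large.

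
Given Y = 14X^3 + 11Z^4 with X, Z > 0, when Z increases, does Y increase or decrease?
Y increases

Taking the partial derivative:
∂Y/∂Z = 44Z^3

∂Y/∂Z = 44Z^3 > 0 (assuming positive values)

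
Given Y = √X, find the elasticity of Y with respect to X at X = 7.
Elasticity = 1/2

Elasticity = (dY/dX) · (X/Y)

dY/dX = 1/(2·√X)
At X = 7: dY/dX = √7/14, Y = √7

Elasticity = (√7/14) · (7 / (√7)) = 1/2

Interpretation: for a small percentage change in X, the percentage change in Y is approximately 0.50 times as large.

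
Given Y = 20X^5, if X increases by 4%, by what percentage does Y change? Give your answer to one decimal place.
21.7%

For Y = 20X^5:
If X → X(1 + 0.04)
Then Y → Y · (1 + 0.04)^5
     ≈ Y · 1.2167

Percentage change = ((1 + 0.04)^5 − 1) × 100% ≈ 21.7%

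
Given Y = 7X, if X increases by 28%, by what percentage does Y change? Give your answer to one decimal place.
28.0%

For Y = 7X:
If X → X(1 + 0.28)
Then Y → Y · (1 + 0.28)^1
     = Y · 1.2800

Percentage change = ((1 + 0.28)^1 − 1) × 100% = 28.0%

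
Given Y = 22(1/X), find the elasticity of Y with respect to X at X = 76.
Elasticity = -1

Elasticity = (dY/dX) · (X/Y)

dY/dX = -22/X²
At X = 76: dY/dX = -11/2888, Y = 11/38

Elasticity = (-11/2888) · (76 / (11/38)) = -1

Interpretation: for a small percentage change in X, the percentage change in Y is approximately -1.00 times as large.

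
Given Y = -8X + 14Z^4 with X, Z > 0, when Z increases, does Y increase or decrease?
Y increases

Taking the partial derivative:
∂Y/∂Z = 56Z^3

∂Y/∂Z = 56Z^3 > 0 (assuming positive values)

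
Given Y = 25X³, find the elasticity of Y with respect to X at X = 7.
Elasticity = 3

Elasticity = (dY/dX) · (X/Y)

dY/dX = 75·X²
At X = 7: dY/dX = 3675, Y = 8575

Elasticity = 3675 · (7 / 8575) = 3

Interpretation: for a small percentage change in X, the percentage change in Y is approximately 3.00 times as large.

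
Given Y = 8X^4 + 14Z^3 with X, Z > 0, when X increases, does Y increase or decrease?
Y increases

Taking the partial derivative:
∂Y/∂X = 32X^3

∂Y/∂X = 32X^3 > 0 (assuming positive values)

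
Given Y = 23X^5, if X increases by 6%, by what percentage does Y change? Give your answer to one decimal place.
33.8%

For Y = 23X^5:
If X → X(1 + 0.06)
Then Y → Y · (1 + 0.06)^5
     ≈ Y · 1.3382

Percentage change = ((1 + 0.06)^5 − 1) × 100% ≈ 33.8%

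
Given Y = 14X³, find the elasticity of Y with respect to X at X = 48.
Elasticity = 3

Elasticity = (dY/dX) · (X/Y)

dY/dX = 42·X²
At X = 48: dY/dX = 96768, Y = 1548288

Elasticity = 96768 · (48 / 1548288) = 3

Interpretation: for a small percentage change in X, the percentage change in Y is approximately 3.00 times as large.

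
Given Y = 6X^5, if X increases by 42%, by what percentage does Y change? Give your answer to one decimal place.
477.4%

For Y = 6X^5:
If X → X(1 + 0.42)
Then Y → Y · (1 + 0.42)^5
     ≈ Y · 5.7735

Percentage change = ((1 + 0.42)^5 − 1) × 100% ≈ 477.4%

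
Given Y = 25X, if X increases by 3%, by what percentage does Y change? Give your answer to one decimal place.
3.0%

For Y = 25X:
If X → X(1 + 0.03)
Then Y → Y · (1 + 0.03)^1
     = Y · 1.0300

Percentage change = ((1 + 0.03)^1 − 1) × 100% = 3.0%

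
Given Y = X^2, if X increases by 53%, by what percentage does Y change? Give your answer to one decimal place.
134.1%

For Y = X^2:
If X → X(1 + 0.53)
Then Y → Y · (1 + 0.53)^2
     = Y · 2.3409

Percentage change = ((1 + 0.53)^2 − 1) × 100% ≈ 134.1%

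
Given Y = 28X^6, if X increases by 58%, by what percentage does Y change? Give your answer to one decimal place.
1455.8%

For Y = 28X^6:
If X → X(1 + 0.58)
Then Y → Y · (1 + 0.58)^6
     ≈ Y · 15.5576

Percentage change = ((1 + 0.58)^6 − 1) × 100% ≈ 1455.8%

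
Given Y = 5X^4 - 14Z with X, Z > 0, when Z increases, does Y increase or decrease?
Y decreases

Taking the partial derivative:
∂Y/∂Z = -14

∂Y/∂Z = -14 < 0 (assuming positive values)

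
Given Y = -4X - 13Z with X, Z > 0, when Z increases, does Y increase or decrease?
Y decreases

Taking the partial derivative:
∂Y/∂Z = -13

∂Y/∂Z = -13 < 0 (assuming positive values)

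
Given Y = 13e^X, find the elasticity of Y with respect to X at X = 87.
Elasticity = 87

Elasticity = (dY/dX) · (X/Y)

dY/dX = 13·e^X
At X = 87: dY/dX = 13·e^87, Y = 13·e^87

Elasticity = (13·e^87) · (87 / (13·e^87)) = 87

Interpretation: for a small percentage change in X, the percentage change in Y is approximately 87.00 times as large.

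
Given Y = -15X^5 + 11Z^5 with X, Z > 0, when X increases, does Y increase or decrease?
Y decreases

Taking the partial derivative:
∂Y/∂X = -75X^4

∂Y/∂X = -75X^4 < 0 (assuming positive values)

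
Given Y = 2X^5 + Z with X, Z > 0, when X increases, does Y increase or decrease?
Y increases

Taking the partial derivative:
∂Y/∂X = 10X^4

∂Y/∂X = 10X^4 > 0 (assuming positive values)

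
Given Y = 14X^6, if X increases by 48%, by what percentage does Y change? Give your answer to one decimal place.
950.9%

For Y = 14X^6:
If X → X(1 + 0.48)
Then Y → Y · (1 + 0.48)^6
     ≈ Y · 10.5092

Percentage change = ((1 + 0.48)^6 − 1) × 100% ≈ 950.9%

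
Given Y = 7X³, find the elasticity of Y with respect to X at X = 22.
Elasticity = 3

Elasticity = (dY/dX) · (X/Y)

dY/dX = 21·X²
At X = 22: dY/dX = 10164, Y = 74536

Elasticity = 10164 · (22 / 74536) = 3

Interpretation: for a small percentage change in X, the percentage change in Y is approximately 3.00 times as large.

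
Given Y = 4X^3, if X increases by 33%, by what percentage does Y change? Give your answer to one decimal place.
135.3%

For Y = 4X^3:
If X → X(1 + 0.33)
Then Y → Y · (1 + 0.33)^3
     ≈ Y · 2.3526

Percentage change = ((1 + 0.33)^3 − 1) × 100% ≈ 135.3%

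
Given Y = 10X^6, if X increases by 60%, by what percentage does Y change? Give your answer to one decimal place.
1577.7%

For Y = 10X^6:
If X → X(1 + 0.6)
Then Y → Y · (1 + 0.6)^6
     ≈ Y · 16.7772

Percentage change = ((1 + 0.6)^6 − 1) × 100% ≈ 1577.7%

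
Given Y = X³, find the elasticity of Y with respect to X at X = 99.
Elasticity = 3

Elasticity = (dY/dX) · (X/Y)

dY/dX = 3·X²
At X = 99: dY/dX = 29403, Y = 970299

Elasticity = 29403 · (99 / 970299) = 3

Interpretation: for a small percentage change in X, the percentage change in Y is approximately 3.00 times as large.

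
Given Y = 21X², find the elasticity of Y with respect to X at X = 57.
Elasticity = 2

Elasticity = (dY/dX) · (X/Y)

dY/dX = 42·X
At X = 57: dY/dX = 2394, Y = 68229

Elasticity = 2394 · (57 / 68229) = 2

Interpretation: for a small percentage change in X, the percentage change in Y is approximately 2.00 times as large.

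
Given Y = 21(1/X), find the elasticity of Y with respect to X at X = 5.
Elasticity = -1

Elasticity = (dY/dX) · (X/Y)

dY/dX = -21/X²
At X = 5: dY/dX = -21/25, Y = 21/5

Elasticity = (-21/25) · (5 / (21/5)) = -1

Interpretation: for a small percentage change in X, the percentage change in Y is approximately -1.00 times as large.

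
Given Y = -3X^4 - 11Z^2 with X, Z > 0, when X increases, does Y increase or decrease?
Y decreases

Taking the partial derivative:
∂Y/∂X = -12X^3

∂Y/∂X = -12X^3 < 0 (assuming positive values)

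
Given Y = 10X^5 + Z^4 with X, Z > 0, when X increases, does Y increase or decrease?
Y increases

Taking the partial derivative:
∂Y/∂X = 50X^4

∂Y/∂X = 50X^4 > 0 (assuming positive values)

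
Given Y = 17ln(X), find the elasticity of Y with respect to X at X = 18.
Elasticity = 1/ln(18) ≈ 0.3460

Elasticity = (dY/dX) · (X/Y)

dY/dX = 17/X
At X = 18: dY/dX = 17/18, Y = 17·ln(18)

Elasticity = (17/18) · (18 / (17·ln(18))) = 1/ln(18) ≈ 0.3460

Interpretation: for a small percentage change in X, the percentage change in Y is approximately 0.35 times as large.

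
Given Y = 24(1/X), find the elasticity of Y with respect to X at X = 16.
Elasticity = -1

Elasticity = (dY/dX) · (X/Y)

dY/dX = -24/X²
At X = 16: dY/dX = -3/32, Y = 3/2

Elasticity = (-3/32) · (16 / (3/2)) = -1

Interpretation: for a small percentage change in X, the percentage change in Y is approximately -1.00 times as large.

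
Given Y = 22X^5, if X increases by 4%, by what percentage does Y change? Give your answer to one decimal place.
21.7%

For Y = 22X^5:
If X → X(1 + 0.04)
Then Y → Y · (1 + 0.04)^5
     ≈ Y · 1.2167

Percentage change = ((1 + 0.04)^5 − 1) × 100% ≈ 21.7%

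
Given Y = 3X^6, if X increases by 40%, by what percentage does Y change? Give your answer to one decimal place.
653.0%

For Y = 3X^6:
If X → X(1 + 0.4)
Then Y → Y · (1 + 0.4)^6
     ≈ Y · 7.5295

Percentage change = ((1 + 0.4)^6 − 1) × 100% ≈ 653.0%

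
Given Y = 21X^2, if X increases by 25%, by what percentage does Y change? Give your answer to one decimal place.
56.3%

For Y = 21X^2:
If X → X(1 + 0.25)
Then Y → Y · (1 + 0.25)^2
     = Y · 1.5625

Percentage change = ((1 + 0.25)^2 − 1) × 100% ≈ 56.3%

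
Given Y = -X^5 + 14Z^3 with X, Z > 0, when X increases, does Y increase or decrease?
Y decreases

Taking the partial derivative:
∂Y/∂X = -5X^4

∂Y/∂X = -5X^4 < 0 (assuming positive values)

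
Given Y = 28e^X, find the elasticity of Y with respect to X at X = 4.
Elasticity = 4

Elasticity = (dY/dX) · (X/Y)

dY/dX = 28·e^X
At X = 4: dY/dX = 28·e^4, Y = 28·e^4

Elasticity = (28·e^4) · (4 / (28·e^4)) = 4

Interpretation: for a small percentage change in X, the percentage change in Y is approximately 4.00 times as large.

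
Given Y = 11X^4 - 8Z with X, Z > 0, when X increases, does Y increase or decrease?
Y increases

Taking the partial derivative:
∂Y/∂X = 44X^3

∂Y/∂X = 44X^3 > 0 (assuming positive values)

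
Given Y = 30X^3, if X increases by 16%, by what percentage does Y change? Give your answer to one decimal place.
56.1%

For Y = 30X^3:
If X → X(1 + 0.16)
Then Y → Y · (1 + 0.16)^3
     ≈ Y · 1.5609

Percentage change = ((1 + 0.16)^3 − 1) × 100% ≈ 56.1%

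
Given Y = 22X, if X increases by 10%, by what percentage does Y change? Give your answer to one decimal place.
10.0%

For Y = 22X:
If X → X(1 + 0.1)
Then Y → Y · (1 + 0.1)^1
     = Y · 1.1000

Percentage change = ((1 + 0.1)^1 − 1) × 100% = 10.0%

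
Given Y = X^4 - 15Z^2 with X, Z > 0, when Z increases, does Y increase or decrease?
Y decreases

Taking the partial derivative:
∂Y/∂Z = -30Z

∂Y/∂Z = -30Z < 0 (assuming positive values)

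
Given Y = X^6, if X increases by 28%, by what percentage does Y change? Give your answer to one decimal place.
339.8%

For Y = X^6:
If X → X(1 + 0.28)
Then Y → Y · (1 + 0.28)^6
     ≈ Y · 4.3980

Percentage change = ((1 + 0.28)^6 − 1) × 100% ≈ 339.8%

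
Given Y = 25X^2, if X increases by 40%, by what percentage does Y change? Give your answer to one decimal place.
96.0%

For Y = 25X^2:
If X → X(1 + 0.4)
Then Y → Y · (1 + 0.4)^2
     = Y · 1.9600

Percentage change = ((1 + 0.4)^2 − 1) × 100% = 96.0%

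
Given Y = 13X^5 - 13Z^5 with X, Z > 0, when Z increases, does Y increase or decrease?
Y decreases

Taking the partial derivative:
∂Y/∂Z = -65Z^4

∂Y/∂Z = -65Z^4 < 0 (assuming positive values)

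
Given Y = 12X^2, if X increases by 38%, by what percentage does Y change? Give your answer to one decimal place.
90.4%

For Y = 12X^2:
If X → X(1 + 0.38)
Then Y → Y · (1 + 0.38)^2
     = Y · 1.9044

Percentage change = ((1 + 0.38)^2 − 1) × 100% ≈ 90.4%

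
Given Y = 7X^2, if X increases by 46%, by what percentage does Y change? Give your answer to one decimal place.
113.2%

For Y = 7X^2:
If X → X(1 + 0.46)
Then Y → Y · (1 + 0.46)^2
     = Y · 2.1316

Percentage change = ((1 + 0.46)^2 − 1) × 100% ≈ 113.2%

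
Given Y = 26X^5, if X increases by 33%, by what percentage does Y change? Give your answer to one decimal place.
316.2%

For Y = 26X^5:
If X → X(1 + 0.33)
Then Y → Y · (1 + 0.33)^5
     ≈ Y · 4.1616

Percentage change = ((1 + 0.33)^5 − 1) × 100% ≈ 316.2%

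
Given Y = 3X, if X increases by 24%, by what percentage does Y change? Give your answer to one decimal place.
24.0%

For Y = 3X:
If X → X(1 + 0.24)
Then Y → Y · (1 + 0.24)^1
     = Y · 1.2400

Percentage change = ((1 + 0.24)^1 − 1) × 100% = 24.0%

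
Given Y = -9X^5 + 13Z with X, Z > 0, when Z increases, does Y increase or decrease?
Y increases

Taking the partial derivative:
∂Y/∂Z = 13

∂Y/∂Z = 13 > 0 (assuming positive values)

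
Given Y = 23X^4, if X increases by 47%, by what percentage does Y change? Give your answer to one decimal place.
366.9%

For Y = 23X^4:
If X → X(1 + 0.47)
Then Y → Y · (1 + 0.47)^4
     ≈ Y · 4.6695

Percentage change = ((1 + 0.47)^4 − 1) × 100% ≈ 366.9%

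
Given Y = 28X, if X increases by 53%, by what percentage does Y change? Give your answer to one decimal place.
53.0%

For Y = 28X:
If X → X(1 + 0.53)
Then Y → Y · (1 + 0.53)^1
     = Y · 1.5300

Percentage change = ((1 + 0.53)^1 − 1) × 100% = 53.0%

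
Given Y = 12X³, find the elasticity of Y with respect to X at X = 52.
Elasticity = 3

Elasticity = (dY/dX) · (X/Y)

dY/dX = 36·X²
At X = 52: dY/dX = 97344, Y = 1687296

Elasticity = 97344 · (52 / 1687296) = 3

Interpretation: for a small percentage change in X, the percentage change in Y is approximately 3.00 times as large.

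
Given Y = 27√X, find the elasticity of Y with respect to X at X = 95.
Elasticity = 1/2

Elasticity = (dY/dX) · (X/Y)

dY/dX = 27/(2·√X)
At X = 95: dY/dX = 27·√95/190, Y = 27·√95

Elasticity = (27·√95/190) · (95 / (27·√95)) = 1/2

Interpretation: for a small percentage change in X, the percentage change in Y is approximately 0.50 times as large.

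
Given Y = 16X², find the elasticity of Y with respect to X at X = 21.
Elasticity = 2

Elasticity = (dY/dX) · (X/Y)

dY/dX = 32·X
At X = 21: dY/dX = 672, Y = 7056

Elasticity = 672 · (21 / 7056) = 2

Interpretation: for a small percentage change in X, the percentage change in Y is approximately 2.00 times as large.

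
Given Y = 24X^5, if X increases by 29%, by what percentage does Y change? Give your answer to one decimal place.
257.2%

For Y = 24X^5:
If X → X(1 + 0.29)
Then Y → Y · (1 + 0.29)^5
     ≈ Y · 3.5723

Percentage change = ((1 + 0.29)^5 − 1) × 100% ≈ 257.2%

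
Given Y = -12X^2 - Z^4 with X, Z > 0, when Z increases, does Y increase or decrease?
Y decreases

Taking the partial derivative:
∂Y/∂Z = -4Z^3

∂Y/∂Z = -4Z^3 < 0 (assuming positive values)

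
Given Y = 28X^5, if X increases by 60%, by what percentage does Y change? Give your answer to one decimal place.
948.6%

For Y = 28X^5:
If X → X(1 + 0.6)
Then Y → Y · (1 + 0.6)^5
     ≈ Y · 10.4858

Percentage change = ((1 + 0.6)^5 − 1) × 100% ≈ 948.6%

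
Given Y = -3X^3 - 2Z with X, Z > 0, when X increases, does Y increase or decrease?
Y decreases

Taking the partial derivative:
∂Y/∂X = -9X^2

∂Y/∂X = -9X^2 < 0 (assuming positive values)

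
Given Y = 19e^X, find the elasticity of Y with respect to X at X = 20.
Elasticity = 20

Elasticity = (dY/dX) · (X/Y)

dY/dX = 19·e^X
At X = 20: dY/dX = 19·e^20, Y = 19·e^20

Elasticity = (19·e^20) · (20 / (19·e^20)) = 20

Interpretation: for a small percentage change in X, the percentage change in Y is approximately 20.00 times as large.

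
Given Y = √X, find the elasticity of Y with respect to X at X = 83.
Elasticity = 1/2

Elasticity = (dY/dX) · (X/Y)

dY/dX = 1/(2·√X)
At X = 83: dY/dX = √83/166, Y = √83

Elasticity = (√83/166) · (83 / (√83)) = 1/2

Interpretation: for a small percentage change in X, the percentage change in Y is approximately 0.50 times as large.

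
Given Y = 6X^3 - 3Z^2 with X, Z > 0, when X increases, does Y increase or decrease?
Y increases

Taking the partial derivative:
∂Y/∂X = 18X^2

∂Y/∂X = 18X^2 > 0 (assuming positive values)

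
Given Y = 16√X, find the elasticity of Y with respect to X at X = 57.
Elasticity = 1/2

Elasticity = (dY/dX) · (X/Y)

dY/dX = 8/√X
At X = 57: dY/dX = 8·√57/57, Y = 16·√57

Elasticity = (8·√57/57) · (57 / (16·√57)) = 1/2

Interpretation: for a small percentage change in X, the percentage change in Y is approximately 0.50 times as large.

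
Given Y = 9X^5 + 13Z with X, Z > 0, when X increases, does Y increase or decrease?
Y increases

Taking the partial derivative:
∂Y/∂X = 45X^4

∂Y/∂X = 45X^4 > 0 (assuming positive values)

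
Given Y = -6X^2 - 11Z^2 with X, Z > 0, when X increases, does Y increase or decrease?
Y decreases

Taking the partial derivative:
∂Y/∂X = -12X

∂Y/∂X = -12X < 0 (assuming positive values)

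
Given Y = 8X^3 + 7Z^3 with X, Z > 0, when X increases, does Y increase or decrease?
Y increases

Taking the partial derivative:
∂Y/∂X = 24X^2

∂Y/∂X = 24X^2 > 0 (assuming positive values)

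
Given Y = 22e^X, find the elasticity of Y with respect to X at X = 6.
Elasticity = 6

Elasticity = (dY/dX) · (X/Y)

dY/dX = 22·e^X
At X = 6: dY/dX = 22·e^6, Y = 22·e^6

Elasticity = (22·e^6) · (6 / (22·e^6)) = 6

Interpretation: for a small percentage change in X, the percentage change in Y is approximately 6.00 times as large.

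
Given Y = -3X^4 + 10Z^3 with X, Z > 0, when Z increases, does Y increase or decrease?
Y increases

Taking the partial derivative:
∂Y/∂Z = 30Z^2

∂Y/∂Z = 30Z^2 > 0 (assuming positive values)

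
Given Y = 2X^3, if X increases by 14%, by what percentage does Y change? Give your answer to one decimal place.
48.2%

For Y = 2X^3:
If X → X(1 + 0.14)
Then Y → Y · (1 + 0.14)^3
     ≈ Y · 1.4815

Percentage change = ((1 + 0.14)^3 − 1) × 100% ≈ 48.2%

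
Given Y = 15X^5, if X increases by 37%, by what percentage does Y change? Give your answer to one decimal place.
382.6%

For Y = 15X^5:
If X → X(1 + 0.37)
Then Y → Y · (1 + 0.37)^5
     ≈ Y · 4.8262

Percentage change = ((1 + 0.37)^5 − 1) × 100% ≈ 382.6%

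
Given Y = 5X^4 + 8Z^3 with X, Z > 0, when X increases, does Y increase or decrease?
Y increases

Taking the partial derivative:
∂Y/∂X = 20X^3

∂Y/∂X = 20X^3 > 0 (assuming positive values)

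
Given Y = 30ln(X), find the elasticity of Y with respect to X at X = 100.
Elasticity = 1/ln(100) ≈ 0.2171

Elasticity = (dY/dX) · (X/Y)

dY/dX = 30/X
At X = 100: dY/dX = 3/10, Y = 30·ln(100)

Elasticity = (3/10) · (100 / (30·ln(100))) = 1/ln(100) ≈ 0.2171

Interpretation: for a small percentage change in X, the percentage change in Y is approximately 0.22 times as large.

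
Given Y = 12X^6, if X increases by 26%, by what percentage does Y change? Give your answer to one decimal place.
300.2%

For Y = 12X^6:
If X → X(1 + 0.26)
Then Y → Y · (1 + 0.26)^6
     ≈ Y · 4.0015

Percentage change = ((1 + 0.26)^6 − 1) × 100% ≈ 300.2%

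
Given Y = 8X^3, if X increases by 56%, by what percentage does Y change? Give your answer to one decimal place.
279.6%

For Y = 8X^3:
If X → X(1 + 0.56)
Then Y → Y · (1 + 0.56)^3
     ≈ Y · 3.7964

Percentage change = ((1 + 0.56)^3 − 1) × 100% ≈ 279.6%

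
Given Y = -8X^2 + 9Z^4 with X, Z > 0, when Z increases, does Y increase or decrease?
Y increases

Taking the partial derivative:
∂Y/∂Z = 36Z^3

∂Y/∂Z = 36Z^3 > 0 (assuming positive values)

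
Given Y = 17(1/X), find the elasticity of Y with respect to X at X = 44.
Elasticity = -1

Elasticity = (dY/dX) · (X/Y)

dY/dX = -17/X²
At X = 44: dY/dX = -17/1936, Y = 17/44

Elasticity = (-17/1936) · (44 / (17/44)) = -1

Interpretation: for a small percentage change in X, the percentage change in Y is approximately -1.00 times as large.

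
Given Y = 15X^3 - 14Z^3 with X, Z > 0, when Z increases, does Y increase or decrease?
Y decreases

Taking the partial derivative:
∂Y/∂Z = -42Z^2

∂Y/∂Z = -42Z^2 < 0 (assuming positive values)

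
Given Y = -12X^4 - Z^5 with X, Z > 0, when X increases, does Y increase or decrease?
Y decreases

Taking the partial derivative:
∂Y/∂X = -48X^3

∂Y/∂X = -48X^3 < 0 (assuming positive values)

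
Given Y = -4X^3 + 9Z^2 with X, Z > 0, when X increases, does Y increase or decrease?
Y decreases

Taking the partial derivative:
∂Y/∂X = -12X^2

∂Y/∂X = -12X^2 < 0 (assuming positive values)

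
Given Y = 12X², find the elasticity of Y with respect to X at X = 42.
Elasticity = 2

Elasticity = (dY/dX) · (X/Y)

dY/dX = 24·X
At X = 42: dY/dX = 1008, Y = 21168

Elasticity = 1008 · (42 / 21168) = 2

Interpretation: for a small percentage change in X, the percentage change in Y is approximately 2.00 times as large.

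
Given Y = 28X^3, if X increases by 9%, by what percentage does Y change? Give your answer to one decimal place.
29.5%

For Y = 28X^3:
If X → X(1 + 0.09)
Then Y → Y · (1 + 0.09)^3
     ≈ Y · 1.2950

Percentage change = ((1 + 0.09)^3 − 1) × 100% ≈ 29.5%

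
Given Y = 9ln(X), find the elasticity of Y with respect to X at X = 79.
Elasticity = 1/ln(79) ≈ 0.2289

Elasticity = (dY/dX) · (X/Y)

dY/dX = 9/X
At X = 79: dY/dX = 9/79, Y = 9·ln(79)

Elasticity = (9/79) · (79 / (9·ln(79))) = 1/ln(79) ≈ 0.2289

Interpretation: for a small percentage change in X, the percentage change in Y is approximately 0.23 times as large.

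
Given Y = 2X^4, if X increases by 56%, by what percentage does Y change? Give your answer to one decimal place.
492.2%

For Y = 2X^4:
If X → X(1 + 0.56)
Then Y → Y · (1 + 0.56)^4
     ≈ Y · 5.9224

Percentage change = ((1 + 0.56)^4 − 1) × 100% ≈ 492.2%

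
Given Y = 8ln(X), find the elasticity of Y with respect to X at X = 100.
Elasticity = 1/ln(100) ≈ 0.2171

Elasticity = (dY/dX) · (X/Y)

dY/dX = 8/X
At X = 100: dY/dX = 2/25, Y = 8·ln(100)

Elasticity = (2/25) · (100 / (8·ln(100))) = 1/ln(100) ≈ 0.2171

Interpretation: for a small percentage change in X, the percentage change in Y is approximately 0.22 times as large.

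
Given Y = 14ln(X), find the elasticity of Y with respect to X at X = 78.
Elasticity = 1/ln(78) ≈ 0.2295

Elasticity = (dY/dX) · (X/Y)

dY/dX = 14/X
At X = 78: dY/dX = 7/39, Y = 14·ln(78)

Elasticity = (7/39) · (78 / (14·ln(78))) = 1/ln(78) ≈ 0.2295

Interpretation: for a small percentage change in X, the percentage change in Y is approximately 0.23 times as large.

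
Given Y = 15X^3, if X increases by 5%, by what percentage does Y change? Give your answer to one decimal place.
15.8%

For Y = 15X^3:
If X → X(1 + 0.05)
Then Y → Y · (1 + 0.05)^3
     ≈ Y · 1.1576

Percentage change = ((1 + 0.05)^3 − 1) × 100% ≈ 15.8%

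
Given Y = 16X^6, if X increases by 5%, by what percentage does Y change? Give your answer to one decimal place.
34.0%

For Y = 16X^6:
If X → X(1 + 0.05)
Then Y → Y · (1 + 0.05)^6
     ≈ Y · 1.3401

Percentage change = ((1 + 0.05)^6 − 1) × 100% ≈ 34.0%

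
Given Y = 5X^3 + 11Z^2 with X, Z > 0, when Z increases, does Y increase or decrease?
Y increases

Taking the partial derivative:
∂Y/∂Z = 22Z

∂Y/∂Z = 22Z > 0 (assuming positive values)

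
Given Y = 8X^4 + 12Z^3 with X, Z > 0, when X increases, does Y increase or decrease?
Y increases

Taking the partial derivative:
∂Y/∂X = 32X^3

∂Y/∂X = 32X^3 > 0 (assuming positive values)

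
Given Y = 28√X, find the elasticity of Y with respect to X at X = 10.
Elasticity = 1/2

Elasticity = (dY/dX) · (X/Y)

dY/dX = 14/√X
At X = 10: dY/dX = 7·√10/5, Y = 28·√10

Elasticity = (7·√10/5) · (10 / (28·√10)) = 1/2

Interpretation: for a small percentage change in X, the percentage change in Y is approximately 0.50 times as large.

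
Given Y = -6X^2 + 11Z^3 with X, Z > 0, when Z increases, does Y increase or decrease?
Y increases

Taking the partial derivative:
∂Y/∂Z = 33Z^2

∂Y/∂Z = 33Z^2 > 0 (assuming positive values)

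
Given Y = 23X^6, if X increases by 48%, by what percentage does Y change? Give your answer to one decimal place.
950.9%

For Y = 23X^6:
If X → X(1 + 0.48)
Then Y → Y · (1 + 0.48)^6
     ≈ Y · 10.5092

Percentage change = ((1 + 0.48)^6 − 1) × 100% ≈ 950.9%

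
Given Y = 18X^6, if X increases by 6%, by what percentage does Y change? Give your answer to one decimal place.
41.9%

For Y = 18X^6:
If X → X(1 + 0.06)
Then Y → Y · (1 + 0.06)^6
     ≈ Y · 1.4185

Percentage change = ((1 + 0.06)^6 − 1) × 100% ≈ 41.9%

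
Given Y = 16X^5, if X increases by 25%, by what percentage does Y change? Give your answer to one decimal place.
205.2%

For Y = 16X^5:
If X → X(1 + 0.25)
Then Y → Y · (1 + 0.25)^5
     ≈ Y · 3.0518

Percentage change = ((1 + 0.25)^5 − 1) × 100% ≈ 205.2%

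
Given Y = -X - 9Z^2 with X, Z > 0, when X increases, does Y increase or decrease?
Y decreases

Taking the partial derivative:
∂Y/∂X = -1

∂Y/∂X = -1 < 0 (assuming positive values)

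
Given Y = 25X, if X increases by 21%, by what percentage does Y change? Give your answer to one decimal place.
21.0%

For Y = 25X:
If X → X(1 + 0.21)
Then Y → Y · (1 + 0.21)^1
     = Y · 1.2100

Percentage change = ((1 + 0.21)^1 − 1) × 100% = 21.0%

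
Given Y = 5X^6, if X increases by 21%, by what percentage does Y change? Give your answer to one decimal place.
213.8%

For Y = 5X^6:
If X → X(1 + 0.21)
Then Y → Y · (1 + 0.21)^6
     ≈ Y · 3.1384

Percentage change = ((1 + 0.21)^6 − 1) × 100% ≈ 213.8%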